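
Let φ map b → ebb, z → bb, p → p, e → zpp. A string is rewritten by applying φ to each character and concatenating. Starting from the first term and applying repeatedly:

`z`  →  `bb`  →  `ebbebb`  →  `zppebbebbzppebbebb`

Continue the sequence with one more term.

Applying the rule to each of the 18 symbols of zppebbebbzppebbebb gives the pieces bb p p zpp ebb ebb zpp ebb ebb bb p p zpp ebb ebb zpp ebb ebb, which concatenate to the answer.

bbppzppebbebbzppebbebbbbppzppebbebbzppebbebb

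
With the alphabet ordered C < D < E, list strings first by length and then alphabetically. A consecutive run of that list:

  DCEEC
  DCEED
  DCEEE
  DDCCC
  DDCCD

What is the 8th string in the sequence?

DDCDD

Continuing the enumeration 3 steps past DDCCD: DDCCD → DDCCE → DDCDC → (answer).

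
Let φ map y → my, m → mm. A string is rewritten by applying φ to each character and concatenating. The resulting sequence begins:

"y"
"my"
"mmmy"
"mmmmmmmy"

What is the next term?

mmmmmmmmmmmmmmmy

Rewriting each symbol of mmmmmmmy: m→mm, m→mm, m→mm, m→mm, m→mm, m→mm, m→mm, y→my, which concatenates to mm mm mm mm mm mm mm my.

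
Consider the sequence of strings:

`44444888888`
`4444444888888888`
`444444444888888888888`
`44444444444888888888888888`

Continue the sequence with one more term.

4444444444444888888888888888888

The n-th term is 2n+1 4's then 3n 8's, where the shown terms are n = 2, 3, 4, 5.
Setting n = 6 gives 13, 18 characters in each block.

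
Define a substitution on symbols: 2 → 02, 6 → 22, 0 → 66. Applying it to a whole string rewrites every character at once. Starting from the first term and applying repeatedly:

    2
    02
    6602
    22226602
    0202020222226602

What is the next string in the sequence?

Replace each of the 16 characters of 0202020222226602 in place — 66 02 66 02 66 02 66 02 02 02 02 02 22 22 66 02 — and concatenate.

66026602660266020202020222226602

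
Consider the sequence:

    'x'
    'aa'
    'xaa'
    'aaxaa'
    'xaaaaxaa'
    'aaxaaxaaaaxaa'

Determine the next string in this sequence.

From term 3 onward, concatenate the second-to-last term with the last: x·aa = xaa, aa·xaa = aaxaa, …
The next term joins xaaaaxaa and aaxaaxaaaaxaa.

xaaaaxaaaaxaaxaaaaxaa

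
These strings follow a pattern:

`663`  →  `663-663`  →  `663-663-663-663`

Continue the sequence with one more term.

Each string is two copies of the previous one joined by '-'.
Doubling 663-663-663-663 with '-' between the halves:

663-663-663-663-663-663-663-663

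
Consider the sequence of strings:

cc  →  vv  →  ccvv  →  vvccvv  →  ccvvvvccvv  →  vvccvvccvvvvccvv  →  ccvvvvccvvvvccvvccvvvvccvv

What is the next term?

vvccvvccvvvvccvvccvvvvccvvvvccvvccvvvvccvv

Each term (from the third on) is the two preceding terms concatenated in order: term 3 = cc·vv = ccvv.
The next term joins vvccvvccvvvvccvv and ccvvvvccvvvvccvvccvvvvccvv.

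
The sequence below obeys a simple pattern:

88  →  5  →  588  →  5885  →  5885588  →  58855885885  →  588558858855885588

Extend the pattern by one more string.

Each term (from the third on) is the previous term followed by the one before it: term 3 = 5·88 = 588.
So term 8 is 588558858855885588·58855885885.

58855885885588558858855885885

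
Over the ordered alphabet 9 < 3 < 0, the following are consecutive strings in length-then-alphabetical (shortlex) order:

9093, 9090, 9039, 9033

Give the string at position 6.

9009

Continuing the enumeration 2 steps past 9033: 9033 → 9030 → (answer).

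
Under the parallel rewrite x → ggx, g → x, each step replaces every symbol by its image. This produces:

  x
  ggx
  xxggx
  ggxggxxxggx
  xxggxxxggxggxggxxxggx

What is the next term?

ggxggxxxggxggxggxxxggxxxggxxxggxggxggxxxggx

Applying the rule to each of the 21 symbols of xxggxxxggxggxggxxxggx gives the pieces ggx ggx x x ggx ggx ggx x x ggx x x ggx x x ggx ggx ggx x x ggx, which concatenate to the answer.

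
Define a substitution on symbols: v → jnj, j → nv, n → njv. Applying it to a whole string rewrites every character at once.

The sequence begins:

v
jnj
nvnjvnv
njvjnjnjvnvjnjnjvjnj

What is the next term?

Replace each of the 20 characters of njvjnjnjvnvjnjnjvjnj in place — njv nv jnj nv njv nv njv nv jnj njv jnj nv njv nv njv nv jnj nv njv nv — and concatenate.

njvnvjnjnvnjvnvnjvnvjnjnjvjnjnvnjvnvnjvnvjnjnvnjvnv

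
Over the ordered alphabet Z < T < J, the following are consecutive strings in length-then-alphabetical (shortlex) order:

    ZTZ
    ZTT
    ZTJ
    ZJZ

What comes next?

Find the rightmost character of ZJZ below J, bump it to the next letter, and reset everything to its right to Z.

ZJT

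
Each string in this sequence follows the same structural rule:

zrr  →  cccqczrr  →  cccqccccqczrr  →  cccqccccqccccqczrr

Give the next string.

Each term is the previous one with cccqc prepended.
Applying this once more to cccqccccqccccqczrr:

cccqccccqccccqccccqczrr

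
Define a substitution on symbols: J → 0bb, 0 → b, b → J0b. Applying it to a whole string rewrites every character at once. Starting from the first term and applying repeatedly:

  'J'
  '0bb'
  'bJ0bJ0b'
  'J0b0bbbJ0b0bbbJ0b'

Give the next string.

Rewriting the 17 symbols of J0b0bbbJ0b0bbbJ0b one by one yields 0bb b J0b b J0b J0b J0b 0bb b J0b b J0b J0b J0b 0bb b J0b; concatenated:

0bbbJ0bbJ0bJ0bJ0b0bbbJ0bbJ0bJ0bJ0b0bbbJ0b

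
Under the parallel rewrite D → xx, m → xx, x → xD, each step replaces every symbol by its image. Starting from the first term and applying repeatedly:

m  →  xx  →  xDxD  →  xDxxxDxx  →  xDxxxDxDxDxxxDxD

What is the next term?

Replace each of the 16 characters of xDxxxDxDxDxxxDxD in place — xD xx xD xD xD xx xD xx xD xx xD xD xD xx xD xx — and concatenate.

xDxxxDxDxDxxxDxxxDxxxDxDxDxxxDxx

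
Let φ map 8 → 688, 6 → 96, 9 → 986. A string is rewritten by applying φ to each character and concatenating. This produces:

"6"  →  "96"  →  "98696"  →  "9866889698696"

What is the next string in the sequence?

Applying the rule to each of the 13 symbols of 9866889698696 gives the pieces 986 688 96 96 688 688 986 96 986 688 96 986 96, which concatenate to the answer.

9866889696688688986969866889698696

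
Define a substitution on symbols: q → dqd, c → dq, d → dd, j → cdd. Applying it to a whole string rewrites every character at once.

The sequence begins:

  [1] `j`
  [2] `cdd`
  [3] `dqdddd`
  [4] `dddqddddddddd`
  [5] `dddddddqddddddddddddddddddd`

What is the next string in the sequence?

dddddddddddddddqddddddddddddddddddddddddddddddddddddddd

Replace each of the 27 characters of dddddddqddddddddddddddddddd in place — dd dd dd dd dd dd dd dqd dd dd dd dd dd dd dd dd dd dd dd dd dd dd dd dd dd dd dd — and concatenate.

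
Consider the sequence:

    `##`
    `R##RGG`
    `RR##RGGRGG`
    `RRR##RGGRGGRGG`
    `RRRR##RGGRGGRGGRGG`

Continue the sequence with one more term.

Every step adds R to the front and RGG to the end of the previous string.
Applying this once more to RRRR##RGGRGGRGGRGG:

RRRRR##RGGRGGRGGRGGRGG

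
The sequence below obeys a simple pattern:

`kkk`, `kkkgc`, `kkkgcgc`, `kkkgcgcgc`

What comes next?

kkkgcgcgcgc

The strings grow by a fixed suffix gc each time.
One more step from kkkgcgcgc gives the answer.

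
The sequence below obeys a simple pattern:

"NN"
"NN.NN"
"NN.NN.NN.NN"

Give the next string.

NN.NN.NN.NN.NN.NN.NN.NN

Every step duplicates the string with '.' between the halves.
So the next term is two copies of NN.NN.NN.NN with '.' between the halves.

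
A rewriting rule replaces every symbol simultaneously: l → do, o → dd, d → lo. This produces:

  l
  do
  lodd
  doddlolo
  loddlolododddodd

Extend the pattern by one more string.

doddlolododddoddloddlololoddlolo

Replace each of the 16 characters of loddlolododddodd in place — do dd lo lo do dd do dd lo dd lo lo lo dd lo lo — and concatenate.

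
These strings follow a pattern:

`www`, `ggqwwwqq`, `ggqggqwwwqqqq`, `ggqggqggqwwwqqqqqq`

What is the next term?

ggqggqggqggqwwwqqqqqqqq

s(k+1) = ggq·s(k)·qq, so each term gains ggq as a prefix and qq as a suffix.
One more step from ggqggqggqwwwqqqqqq gives the answer.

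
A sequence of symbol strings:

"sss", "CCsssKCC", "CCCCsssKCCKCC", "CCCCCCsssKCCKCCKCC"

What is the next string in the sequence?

s(k+1) = CC·s(k)·KCC, so each term gains CC as a prefix and KCC as a suffix.
Applying this once more to CCCCCCsssKCCKCCKCC:

CCCCCCCCsssKCCKCCKCCKCC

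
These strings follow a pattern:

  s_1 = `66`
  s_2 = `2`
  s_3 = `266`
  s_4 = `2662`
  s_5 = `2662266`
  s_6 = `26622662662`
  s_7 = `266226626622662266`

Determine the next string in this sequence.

From term 3 onward, concatenate the last term with the second-to-last: 2·66 = 266, 266·2 = 2662, …
The next term joins 266226626622662266 and 26622662662.

26622662662266226626622662662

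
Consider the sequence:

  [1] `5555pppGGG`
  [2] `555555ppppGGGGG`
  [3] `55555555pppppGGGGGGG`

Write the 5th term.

Term n consists of 2n+2 5's, followed by n+2 p's, followed by 2n+1 G's (n = 1, 2, …).
At n = 5 the blocks have lengths 12, 7, 11.

555555555555pppppppGGGGGGGGGGG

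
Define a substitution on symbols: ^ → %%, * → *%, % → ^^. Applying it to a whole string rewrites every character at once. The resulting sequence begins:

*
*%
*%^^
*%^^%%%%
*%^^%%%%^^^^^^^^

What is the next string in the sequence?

φ(*%^^%%%%^^^^^^^^) expands symbol-by-symbol to *% ^^ %% %% ^^ ^^ ^^ ^^ %% %% %% %% %% %% %% %%; joining the 16 pieces gives the next term.

*%^^%%%%^^^^^^^^%%%%%%%%%%%%%%%%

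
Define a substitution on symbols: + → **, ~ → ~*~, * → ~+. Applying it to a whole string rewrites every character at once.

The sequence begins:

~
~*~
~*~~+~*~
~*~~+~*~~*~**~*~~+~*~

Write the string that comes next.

Replace each of the 21 characters of ~*~~+~*~~*~**~*~~+~*~ in place — ~*~ ~+ ~*~ ~*~ ** ~*~ ~+ ~*~ ~*~ ~+ ~*~ ~+ ~+ ~*~ ~+ ~*~ ~*~ ** ~*~ ~+ ~*~ — and concatenate.

~*~~+~*~~*~**~*~~+~*~~*~~+~*~~+~+~*~~+~*~~*~**~*~~+~*~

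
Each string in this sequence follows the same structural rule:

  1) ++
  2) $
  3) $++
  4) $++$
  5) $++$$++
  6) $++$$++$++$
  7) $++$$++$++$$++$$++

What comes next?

$++$$++$++$$++$$++$++$$++$++$

Each term (from the third on) is the previous term followed by the one before it: term 3 = $·++ = $++.
The next term joins $++$$++$++$$++$$++ and $++$$++$++$.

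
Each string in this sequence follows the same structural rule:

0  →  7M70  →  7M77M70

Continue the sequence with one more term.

The strings grow by a fixed prefix 7M7 each time.
So the next term is 7M7·7M77M70.

7M77M77M70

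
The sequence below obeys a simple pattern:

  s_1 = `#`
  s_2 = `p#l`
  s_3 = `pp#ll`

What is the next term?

Each term wraps the previous one in p on the left and l on the right.
So the next term is p·pp#ll·l.

ppp#lll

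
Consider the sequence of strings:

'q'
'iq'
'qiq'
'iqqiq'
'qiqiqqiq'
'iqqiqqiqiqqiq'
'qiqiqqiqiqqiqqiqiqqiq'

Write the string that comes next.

iqqiqqiqiqqiqqiqiqqiqiqqiqqiqiqqiq

This is a Fibonacci-style word recurrence s(k) = s(k−2)·s(k−1): e.g. q·iq = qiq.
The next term joins iqqiqqiqiqqiq and qiqiqqiqiqqiqqiqiqqiq.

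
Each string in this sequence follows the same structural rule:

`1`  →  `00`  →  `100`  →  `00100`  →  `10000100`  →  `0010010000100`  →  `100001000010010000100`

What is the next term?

From term 3 onward, concatenate the second-to-last term with the last: 1·00 = 100, 00·100 = 00100, …
Continuing: 0010010000100 · 100001000010010000100 gives term 8.

0010010000100100001000010010000100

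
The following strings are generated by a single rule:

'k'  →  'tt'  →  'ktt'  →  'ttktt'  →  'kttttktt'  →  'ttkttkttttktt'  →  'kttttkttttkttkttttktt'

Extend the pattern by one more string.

This is a Fibonacci-style word recurrence s(k) = s(k−2)·s(k−1): e.g. k·tt = ktt.
The next term joins ttkttkttttktt and kttttkttttkttkttttktt.

ttkttkttttkttkttttkttttkttkttttktt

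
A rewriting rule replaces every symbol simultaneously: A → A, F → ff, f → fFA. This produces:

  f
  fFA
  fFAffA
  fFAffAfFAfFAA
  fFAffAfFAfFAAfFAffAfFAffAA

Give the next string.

Applying the rule to each of the 26 symbols of fFAffAfFAfFAAfFAffAfFAffAA gives the pieces fFA ff A fFA fFA A fFA ff A fFA ff A A fFA ff A fFA fFA A fFA ff A fFA fFA A A, which concatenate to the answer.

fFAffAfFAfFAAfFAffAfFAffAAfFAffAfFAfFAAfFAffAfFAfFAAA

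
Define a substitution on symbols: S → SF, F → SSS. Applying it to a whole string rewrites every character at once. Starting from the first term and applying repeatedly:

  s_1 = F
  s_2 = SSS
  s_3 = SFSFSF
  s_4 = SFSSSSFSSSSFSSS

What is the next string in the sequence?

SFSSSSFSFSFSFSSSSFSFSFSFSSSSFSFSF

Applying the rule to each of the 15 symbols of SFSSSSFSSSSFSSS gives the pieces SF SSS SF SF SF SF SSS SF SF SF SF SSS SF SF SF, which concatenate to the answer.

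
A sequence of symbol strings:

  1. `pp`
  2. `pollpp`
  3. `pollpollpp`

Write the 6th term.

Every step adds poll at the front: s(k+1) = poll·s(k).
From pollpollpp, 3 further steps: pollpollpp → pollpollpollpp → pollpollpollpollpp → (answer).

pollpollpollpollpollpp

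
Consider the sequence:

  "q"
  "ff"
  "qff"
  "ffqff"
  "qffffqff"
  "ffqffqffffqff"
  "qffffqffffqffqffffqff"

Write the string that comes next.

From term 3 onward, concatenate the second-to-last term with the last: q·ff = qff, ff·qff = ffqff, …
The next term joins ffqffqffffqff and qffffqffffqffqffffqff.

ffqffqffffqffqffffqffffqffqffffqff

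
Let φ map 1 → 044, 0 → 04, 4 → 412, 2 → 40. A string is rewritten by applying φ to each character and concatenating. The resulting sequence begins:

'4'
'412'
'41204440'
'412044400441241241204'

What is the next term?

4120444004412412412040441241204440412044404120444004412

Applying the rule to each of the 21 symbols of 412044400441241241204 gives the pieces 412 044 40 04 412 412 412 04 04 412 412 044 40 412 044 40 412 044 40 04 412, which concatenate to the answer.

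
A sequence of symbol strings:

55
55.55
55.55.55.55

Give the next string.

55.55.55.55.55.55.55.55

Each string is two copies of the previous one joined by '.'.
One more doubling of 55.55.55.55 gives the answer.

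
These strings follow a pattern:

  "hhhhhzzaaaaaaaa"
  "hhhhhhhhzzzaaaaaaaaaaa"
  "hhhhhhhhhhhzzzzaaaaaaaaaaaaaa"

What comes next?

hhhhhhhhhhhhhhzzzzzaaaaaaaaaaaaaaaaa

The n-th term is 3n-1 h's then n z's then 3n+2 a's, where the shown terms are n = 2, 3, 4.
Setting n = 5 gives 14, 5, 17 characters in each block.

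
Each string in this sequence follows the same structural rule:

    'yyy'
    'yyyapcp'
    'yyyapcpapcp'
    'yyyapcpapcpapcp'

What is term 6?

yyyapcpapcpapcpapcpapcp

Every step adds apcp to the end: s(k+1) = s(k)·apcp.
From yyyapcpapcpapcp, 2 further steps: yyyapcpapcpapcp → yyyapcpapcpapcpapcp → (answer).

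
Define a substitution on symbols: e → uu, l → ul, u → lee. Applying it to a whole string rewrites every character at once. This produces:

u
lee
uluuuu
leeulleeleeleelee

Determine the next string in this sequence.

Rewriting the 17 symbols of leeulleeleeleelee one by one yields ul uu uu lee ul ul uu uu ul uu uu ul uu uu ul uu uu; concatenated:

uluuuuleeululuuuuuluuuuuluuuuuluuuu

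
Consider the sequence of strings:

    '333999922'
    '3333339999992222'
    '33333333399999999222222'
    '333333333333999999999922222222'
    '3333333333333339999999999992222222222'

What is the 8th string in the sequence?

3333333333333333333333339999999999999999992222222222222222

Each string has the form 3^{3n} 9^{2n+2} 2^{2n} (n = 1, 2, …).
Setting n = 8 gives 24, 18, 16 characters in each block.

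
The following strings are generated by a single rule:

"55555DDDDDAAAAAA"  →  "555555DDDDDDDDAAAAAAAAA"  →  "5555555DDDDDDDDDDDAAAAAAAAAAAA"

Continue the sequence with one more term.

55555555DDDDDDDDDDDDDDAAAAAAAAAAAAAAA

Each string has the form 5^{n+3} D^{3n-1} A^{3n}, where the shown terms are n = 2, 3, 4.
Setting n = 5 gives 8, 14, 15 characters in each block.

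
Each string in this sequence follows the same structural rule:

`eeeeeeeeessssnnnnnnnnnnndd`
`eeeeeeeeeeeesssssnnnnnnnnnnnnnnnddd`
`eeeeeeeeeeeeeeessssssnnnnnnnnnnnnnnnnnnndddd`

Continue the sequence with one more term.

The n-th term is 3n+3 e's then n+2 s's then 4n+3 n's then n d's, where the shown terms are n = 2, 3, 4.
For the next term, n = 5, so the run lengths are 18, 7, 23, 5.

eeeeeeeeeeeeeeeeeesssssssnnnnnnnnnnnnnnnnnnnnnnnddddd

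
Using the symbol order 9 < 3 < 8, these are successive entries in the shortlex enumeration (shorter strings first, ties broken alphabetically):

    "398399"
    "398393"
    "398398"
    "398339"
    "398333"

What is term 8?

398383

Stepping forward 3 times from 398333: 398333 → 398338 → 398389, then the target.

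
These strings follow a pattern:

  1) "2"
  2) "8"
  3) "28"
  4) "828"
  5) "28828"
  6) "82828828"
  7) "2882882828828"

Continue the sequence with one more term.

Each term (from the third on) is the two preceding terms concatenated in order: term 3 = 2·8 = 28.
So term 8 is 82828828·2882882828828.

828288282882882828828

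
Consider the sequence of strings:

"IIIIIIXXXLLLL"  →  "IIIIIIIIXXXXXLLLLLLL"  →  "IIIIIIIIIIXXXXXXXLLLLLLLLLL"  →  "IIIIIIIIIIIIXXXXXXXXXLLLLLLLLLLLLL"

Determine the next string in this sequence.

IIIIIIIIIIIIIIXXXXXXXXXXXLLLLLLLLLLLLLLLL

The n-th term is 2n+2 I's then 2n-1 X's then 3n-2 L's, where the shown terms are n = 2, 3, 4, 5.
For the next term, n = 6, so the run lengths are 14, 11, 16.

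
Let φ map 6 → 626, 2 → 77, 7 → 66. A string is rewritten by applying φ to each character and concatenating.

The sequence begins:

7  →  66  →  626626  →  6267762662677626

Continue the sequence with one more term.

φ(6267762662677626) expands symbol-by-symbol to 626 77 626 66 66 626 77 626 626 77 626 66 66 626 77 626; joining the 16 pieces gives the next term.

6267762666666267762662677626666662677626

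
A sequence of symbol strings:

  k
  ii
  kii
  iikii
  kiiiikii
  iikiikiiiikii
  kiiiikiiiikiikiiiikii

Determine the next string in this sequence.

From term 3 onward, concatenate the second-to-last term with the last: k·ii = kii, ii·kii = iikii, …
So term 8 is iikiikiiiikii·kiiiikiiiikiikiiiikii.

iikiikiiiikiikiiiikiiiikiikiiiikii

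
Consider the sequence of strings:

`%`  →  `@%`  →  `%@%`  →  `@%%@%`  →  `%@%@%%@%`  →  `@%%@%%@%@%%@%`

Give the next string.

This is a Fibonacci-style word recurrence s(k) = s(k−2)·s(k−1): e.g. %·@% = %@%.
The next term joins %@%@%%@% and @%%@%%@%@%%@%.

%@%@%%@%@%%@%%@%@%%@%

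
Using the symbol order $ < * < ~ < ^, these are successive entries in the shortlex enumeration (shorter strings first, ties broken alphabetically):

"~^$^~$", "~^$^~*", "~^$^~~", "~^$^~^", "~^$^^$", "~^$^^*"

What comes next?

Treat ~^$^^* as a base-4 numeral over the given alphabet and add one, carrying through any trailing ^'s.

~^$^^~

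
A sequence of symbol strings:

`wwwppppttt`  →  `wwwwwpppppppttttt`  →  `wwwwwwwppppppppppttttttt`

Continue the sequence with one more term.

Reading off run lengths: w runs 3, 5, 7; p runs 4, 7, 10; t runs 3, 5, 7 — each is linear in n (n = 1, 2, …).
At n = 4 the blocks have lengths 9, 13, 9.

wwwwwwwwwpppppppppppppttttttttt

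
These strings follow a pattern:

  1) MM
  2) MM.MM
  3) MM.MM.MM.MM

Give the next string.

Each string is two copies of the previous one joined by '.'.
One more doubling of MM.MM.MM.MM gives the answer.

MM.MM.MM.MM.MM.MM.MM.MM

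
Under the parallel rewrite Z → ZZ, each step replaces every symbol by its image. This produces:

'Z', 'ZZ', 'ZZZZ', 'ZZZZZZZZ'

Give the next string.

ZZZZZZZZZZZZZZZZ

Expanding ZZZZZZZZ: Z→ZZ, Z→ZZ, Z→ZZ, Z→ZZ, Z→ZZ, Z→ZZ, Z→ZZ, Z→ZZ. Concatenated: ZZ ZZ ZZ ZZ ZZ ZZ ZZ ZZ.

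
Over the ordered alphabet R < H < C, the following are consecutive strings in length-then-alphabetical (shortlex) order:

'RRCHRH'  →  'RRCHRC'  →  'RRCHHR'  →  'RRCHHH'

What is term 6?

RRCHCR

Stepping forward 2 times from RRCHHH: RRCHHH → RRCHHC, then the target.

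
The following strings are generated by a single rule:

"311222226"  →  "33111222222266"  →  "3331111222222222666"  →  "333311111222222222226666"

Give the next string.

The n-th term is n-1 3's then n 1's then 2n+1 2's then n-1 6's, where the shown terms are n = 2, 3, 4, 5.
At n = 6 the blocks have lengths 5, 6, 13, 5.

33333111111222222222222266666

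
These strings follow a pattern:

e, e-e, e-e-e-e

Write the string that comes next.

s(k+1) = s(k)·-·s(k) — each term doubles the last with '-' between the halves.
One more doubling of e-e-e-e gives the answer.

e-e-e-e-e-e-e-e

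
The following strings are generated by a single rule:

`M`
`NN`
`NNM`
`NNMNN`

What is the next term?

From term 3 onward, concatenate the last term with the second-to-last: NN·M = NNM, NNM·NN = NNMNN, …
Continuing: NNMNN · NNM gives term 5.

NNMNNNNM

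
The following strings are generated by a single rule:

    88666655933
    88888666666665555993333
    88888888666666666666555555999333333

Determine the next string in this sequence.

88888888888666666666666666655555555999933333333

Each string has the form 8^{3n-1} 6^{4n} 5^{2n} 9^{n} 3^{2n} (n = 1, 2, …).
For the next term, n = 4, so the run lengths are 11, 16, 8, 4, 8.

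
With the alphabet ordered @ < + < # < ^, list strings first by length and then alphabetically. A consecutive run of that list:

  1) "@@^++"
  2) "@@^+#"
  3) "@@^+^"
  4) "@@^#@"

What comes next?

The successor of @@^#@ increments the rightmost position that isn't already ^ and resets every position after it to @.

@@^#+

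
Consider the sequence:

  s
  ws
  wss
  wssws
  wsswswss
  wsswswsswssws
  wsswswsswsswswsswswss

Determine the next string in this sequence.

This is a Fibonacci-style word recurrence s(k) = s(k−1)·s(k−2): e.g. ws·s = wss.
So term 8 is wsswswsswsswswsswswss·wsswswsswssws.

wsswswsswsswswsswswsswsswswsswssws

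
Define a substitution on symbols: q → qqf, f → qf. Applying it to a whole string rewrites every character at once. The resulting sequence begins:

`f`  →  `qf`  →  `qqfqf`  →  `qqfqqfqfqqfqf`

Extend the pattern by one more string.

qqfqqfqfqqfqqfqfqqfqfqqfqqfqfqqfqf

Applying the rule to each of the 13 symbols of qqfqqfqfqqfqf gives the pieces qqf qqf qf qqf qqf qf qqf qf qqf qqf qf qqf qf, which concatenate to the answer.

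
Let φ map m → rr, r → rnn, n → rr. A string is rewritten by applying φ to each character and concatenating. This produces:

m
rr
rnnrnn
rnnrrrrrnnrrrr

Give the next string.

Replace each of the 14 characters of rnnrrrrrnnrrrr in place — rnn rr rr rnn rnn rnn rnn rnn rr rr rnn rnn rnn rnn — and concatenate.

rnnrrrrrnnrnnrnnrnnrnnrrrrrnnrnnrnnrnn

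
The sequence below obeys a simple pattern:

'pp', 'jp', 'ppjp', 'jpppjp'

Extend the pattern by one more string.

ppjpjpppjp

From term 3 onward, concatenate the second-to-last term with the last: pp·jp = ppjp, jp·ppjp = jpppjp, …
Continuing: ppjp · jpppjp gives term 5.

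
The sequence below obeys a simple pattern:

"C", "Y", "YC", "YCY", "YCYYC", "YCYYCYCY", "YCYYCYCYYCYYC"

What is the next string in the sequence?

YCYYCYCYYCYYCYCYYCYCY

This is a Fibonacci-style word recurrence s(k) = s(k−1)·s(k−2): e.g. Y·C = YC.
Continuing: YCYYCYCYYCYYC · YCYYCYCY gives term 8.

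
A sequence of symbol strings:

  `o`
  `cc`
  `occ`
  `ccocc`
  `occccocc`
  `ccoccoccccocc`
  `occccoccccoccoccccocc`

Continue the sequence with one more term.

From term 3 onward, concatenate the second-to-last term with the last: o·cc = occ, cc·occ = ccocc, …
Continuing: ccoccoccccocc · occccoccccoccoccccocc gives term 8.

ccoccoccccoccoccccoccccoccoccccocc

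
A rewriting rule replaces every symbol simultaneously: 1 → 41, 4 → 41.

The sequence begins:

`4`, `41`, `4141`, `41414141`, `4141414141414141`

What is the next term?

φ(4141414141414141) expands symbol-by-symbol to 41 41 41 41 41 41 41 41 41 41 41 41 41 41 41 41; joining the 16 pieces gives the next term.

41414141414141414141414141414141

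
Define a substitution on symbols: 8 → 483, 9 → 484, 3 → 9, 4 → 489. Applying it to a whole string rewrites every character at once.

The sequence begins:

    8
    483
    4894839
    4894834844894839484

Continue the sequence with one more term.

48948348448948394894834894894834844894839484489483489

Replace each of the 19 characters of 4894834844894839484 in place — 489 483 484 489 483 9 489 483 489 489 483 484 489 483 9 484 489 483 489 — and concatenate.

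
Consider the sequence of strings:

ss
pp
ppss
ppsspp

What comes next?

ppssppppss

This is a Fibonacci-style word recurrence s(k) = s(k−1)·s(k−2): e.g. pp·ss = ppss.
Continuing: ppsspp · ppss gives term 5.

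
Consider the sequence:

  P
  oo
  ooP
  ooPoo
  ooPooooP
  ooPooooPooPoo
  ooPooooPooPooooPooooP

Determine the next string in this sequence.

ooPooooPooPooooPooooPooPooooPooPoo

From term 3 onward, concatenate the last term with the second-to-last: oo·P = ooP, ooP·oo = ooPoo, …
Continuing: ooPooooPooPooooPooooP · ooPooooPooPoo gives term 8.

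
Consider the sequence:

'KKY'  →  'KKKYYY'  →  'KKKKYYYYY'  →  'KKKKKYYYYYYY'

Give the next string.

KKKKKKYYYYYYYYY

The n-th term is n+1 K's then 2n-1 Y's (n = 1, 2, …).
At n = 5 the blocks have lengths 6, 9.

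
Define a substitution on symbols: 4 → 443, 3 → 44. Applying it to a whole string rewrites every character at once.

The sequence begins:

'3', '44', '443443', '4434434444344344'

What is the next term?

44344344443443444434434434434444344344443443

φ(4434434444344344) expands symbol-by-symbol to 443 443 44 443 443 44 443 443 443 443 44 443 443 44 443 443; joining the 16 pieces gives the next term.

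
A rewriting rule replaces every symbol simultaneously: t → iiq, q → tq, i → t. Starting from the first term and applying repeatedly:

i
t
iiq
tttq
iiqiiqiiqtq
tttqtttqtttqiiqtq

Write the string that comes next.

Replace each of the 17 characters of tttqtttqtttqiiqtq in place — iiq iiq iiq tq iiq iiq iiq tq iiq iiq iiq tq t t tq iiq tq — and concatenate.

iiqiiqiiqtqiiqiiqiiqtqiiqiiqiiqtqtttqiiqtq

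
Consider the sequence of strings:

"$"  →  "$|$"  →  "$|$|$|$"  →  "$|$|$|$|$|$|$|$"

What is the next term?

Each string is two copies of the previous one joined by '|'.
So the next term is two copies of $|$|$|$|$|$|$|$ with '|' between the halves.

$|$|$|$|$|$|$|$|$|$|$|$|$|$|$|$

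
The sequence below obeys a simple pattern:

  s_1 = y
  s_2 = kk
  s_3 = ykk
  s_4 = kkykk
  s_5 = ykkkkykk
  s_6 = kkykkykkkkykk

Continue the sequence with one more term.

Each term (from the third on) is the two preceding terms concatenated in order: term 3 = y·kk = ykk.
Continuing: ykkkkykk · kkykkykkkkykk gives term 7.

ykkkkykkkkykkykkkkykk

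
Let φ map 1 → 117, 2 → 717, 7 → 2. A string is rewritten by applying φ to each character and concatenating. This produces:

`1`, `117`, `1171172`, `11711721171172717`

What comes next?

117117211711727171171172117117271721172

φ(11711721171172717) expands symbol-by-symbol to 117 117 2 117 117 2 717 117 117 2 117 117 2 717 2 117 2; joining the 17 pieces gives the next term.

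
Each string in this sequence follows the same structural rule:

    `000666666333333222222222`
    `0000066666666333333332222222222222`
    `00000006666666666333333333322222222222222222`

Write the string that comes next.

000000000666666666666333333333333222222222222222222222

The n-th term is 2n-1 0's then 2n+2 6's then 2n+2 3's then 4n+1 2's, where the shown terms are n = 2, 3, 4.
Setting n = 5 gives 9, 12, 12, 21 characters in each block.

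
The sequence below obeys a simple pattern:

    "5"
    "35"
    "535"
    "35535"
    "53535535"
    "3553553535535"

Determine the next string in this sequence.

From term 3 onward, concatenate the second-to-last term with the last: 5·35 = 535, 35·535 = 35535, …
So term 7 is 53535535·3553553535535.

535355353553553535535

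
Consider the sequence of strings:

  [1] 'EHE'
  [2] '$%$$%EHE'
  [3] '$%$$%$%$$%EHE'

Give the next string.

Every step adds $%$$% at the front: s(k+1) = $%$$%·s(k).
So the next term is $%$$%·$%$$%$%$$%EHE.

$%$$%$%$$%$%$$%EHE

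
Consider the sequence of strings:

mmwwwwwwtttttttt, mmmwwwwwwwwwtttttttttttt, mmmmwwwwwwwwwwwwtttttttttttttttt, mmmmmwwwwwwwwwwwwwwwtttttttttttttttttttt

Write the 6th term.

mmmmmmmwwwwwwwwwwwwwwwwwwwwwtttttttttttttttttttttttttttt

The n-th term is n m's then 3n w's then 4n t's, where the shown terms are n = 2, 3, 4, 5.
For term 6, n = 7, so the run lengths are 7, 21, 28.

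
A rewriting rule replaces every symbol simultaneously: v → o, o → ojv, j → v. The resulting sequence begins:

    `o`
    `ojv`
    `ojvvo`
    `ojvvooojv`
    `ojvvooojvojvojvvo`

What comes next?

Rewriting the 17 symbols of ojvvooojvojvojvvo one by one yields ojv v o o ojv ojv ojv v o ojv v o ojv v o o ojv; concatenated:

ojvvooojvojvojvvoojvvoojvvooojv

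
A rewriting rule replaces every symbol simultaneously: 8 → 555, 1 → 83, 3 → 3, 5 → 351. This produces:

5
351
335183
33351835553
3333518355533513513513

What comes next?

φ(3333518355533513513513) expands symbol-by-symbol to 3 3 3 3 351 83 555 3 351 351 351 3 3 351 83 3 351 83 3 351 83 3; joining the 22 pieces gives the next term.

333335183555335135135133351833351833351833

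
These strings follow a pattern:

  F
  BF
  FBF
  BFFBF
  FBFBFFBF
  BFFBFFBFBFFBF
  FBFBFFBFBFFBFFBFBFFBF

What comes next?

This is a Fibonacci-style word recurrence s(k) = s(k−2)·s(k−1): e.g. F·BF = FBF.
The next term joins BFFBFFBFBFFBF and FBFBFFBFBFFBFFBFBFFBF.

BFFBFFBFBFFBFFBFBFFBFBFFBFFBFBFFBF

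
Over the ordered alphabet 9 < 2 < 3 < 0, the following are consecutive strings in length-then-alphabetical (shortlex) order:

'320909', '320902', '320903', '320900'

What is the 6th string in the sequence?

Continuing the enumeration 2 steps past 320900: 320900 → 320299 → (answer).

320292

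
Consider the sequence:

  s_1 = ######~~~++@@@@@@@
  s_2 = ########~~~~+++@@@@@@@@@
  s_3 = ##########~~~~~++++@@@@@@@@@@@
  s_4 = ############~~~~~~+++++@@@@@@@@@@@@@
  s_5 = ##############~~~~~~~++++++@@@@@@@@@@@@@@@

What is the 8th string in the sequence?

####################~~~~~~~~~~+++++++++@@@@@@@@@@@@@@@@@@@@@

Reading off run lengths: # runs 6, 8, 10, 12, 14; ~ runs 3, 4, 5, 6, 7; + runs 2, 3, 4, 5, 6; @ runs 7, 9, 11, 13, 15 — each is linear in n, where the shown terms are n = 3, 4, 5, 6, 7.
For term 8, n = 10, so the run lengths are 20, 10, 9, 21.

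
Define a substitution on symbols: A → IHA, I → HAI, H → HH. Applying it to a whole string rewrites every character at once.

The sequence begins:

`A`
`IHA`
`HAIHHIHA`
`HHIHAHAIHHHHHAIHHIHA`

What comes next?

φ(HHIHAHAIHHHHHAIHHIHA) expands symbol-by-symbol to HH HH HAI HH IHA HH IHA HAI HH HH HH HH HH IHA HAI HH HH HAI HH IHA; joining the 20 pieces gives the next term.

HHHHHAIHHIHAHHIHAHAIHHHHHHHHHHIHAHAIHHHHHAIHHIHA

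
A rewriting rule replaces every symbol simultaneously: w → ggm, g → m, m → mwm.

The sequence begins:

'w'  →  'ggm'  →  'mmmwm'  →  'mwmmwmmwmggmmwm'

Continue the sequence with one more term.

Rewriting the 15 symbols of mwmmwmmwmggmmwm one by one yields mwm ggm mwm mwm ggm mwm mwm ggm mwm m m mwm mwm ggm mwm; concatenated:

mwmggmmwmmwmggmmwmmwmggmmwmmmmwmmwmggmmwm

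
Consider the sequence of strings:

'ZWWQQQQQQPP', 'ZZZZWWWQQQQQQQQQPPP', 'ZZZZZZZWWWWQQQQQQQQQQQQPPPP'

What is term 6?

ZZZZZZZZZZZZZZZZWWWWWWWQQQQQQQQQQQQQQQQQQQQQPPPPPPP

The n-th term is 3n-2 Z's then n+1 W's then 3n+3 Q's then n+1 P's (n = 1, 2, …).
At n = 6 the blocks have lengths 16, 7, 21, 7.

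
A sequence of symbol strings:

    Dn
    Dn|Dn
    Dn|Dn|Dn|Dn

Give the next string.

s(k+1) = s(k)·|·s(k) — each term doubles the last with '|' between the halves.
Doubling Dn|Dn|Dn|Dn with '|' between the halves:

Dn|Dn|Dn|Dn|Dn|Dn|Dn|Dn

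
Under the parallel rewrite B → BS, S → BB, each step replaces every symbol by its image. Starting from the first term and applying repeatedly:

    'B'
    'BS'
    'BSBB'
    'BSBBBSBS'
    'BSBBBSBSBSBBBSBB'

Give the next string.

Rewriting the 16 symbols of BSBBBSBSBSBBBSBB one by one yields BS BB BS BS BS BB BS BB BS BB BS BS BS BB BS BS; concatenated:

BSBBBSBSBSBBBSBBBSBBBSBSBSBBBSBS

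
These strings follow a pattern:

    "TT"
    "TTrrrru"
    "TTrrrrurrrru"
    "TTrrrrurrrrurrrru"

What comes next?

The strings grow by a fixed suffix rrrru each time.
Applying this once more to TTrrrrurrrrurrrru:

TTrrrrurrrrurrrrurrrru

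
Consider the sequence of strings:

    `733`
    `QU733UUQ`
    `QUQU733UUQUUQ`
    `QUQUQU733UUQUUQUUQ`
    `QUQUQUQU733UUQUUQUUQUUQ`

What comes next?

QUQUQUQUQU733UUQUUQUUQUUQUUQ

Every step adds QU to the front and UUQ to the end of the previous string.
So the next term is QU·QUQUQUQU733UUQUUQUUQUUQ·UUQ.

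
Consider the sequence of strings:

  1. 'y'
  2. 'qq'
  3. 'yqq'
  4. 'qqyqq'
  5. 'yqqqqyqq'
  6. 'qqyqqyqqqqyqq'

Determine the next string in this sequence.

yqqqqyqqqqyqqyqqqqyqq

Each term (from the third on) is the two preceding terms concatenated in order: term 3 = y·qq = yqq.
The next term joins yqqqqyqq and qqyqqyqqqqyqq.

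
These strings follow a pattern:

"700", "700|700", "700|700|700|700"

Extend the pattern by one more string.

s(k+1) = s(k)·|·s(k) — each term doubles the last with '|' between the halves.
So the next term is two copies of 700|700|700|700 with '|' between the halves.

700|700|700|700|700|700|700|700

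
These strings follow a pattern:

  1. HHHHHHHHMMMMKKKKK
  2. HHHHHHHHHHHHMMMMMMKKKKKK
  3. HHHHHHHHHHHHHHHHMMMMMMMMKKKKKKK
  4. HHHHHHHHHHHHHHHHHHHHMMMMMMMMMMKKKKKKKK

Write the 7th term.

The n-th term is 4n H's then 2n M's then n+3 K's, where the shown terms are n = 2, 3, 4, 5.
At n = 8 the blocks have lengths 32, 16, 11.

HHHHHHHHHHHHHHHHHHHHHHHHHHHHHHHHMMMMMMMMMMMMMMMMKKKKKKKKKKK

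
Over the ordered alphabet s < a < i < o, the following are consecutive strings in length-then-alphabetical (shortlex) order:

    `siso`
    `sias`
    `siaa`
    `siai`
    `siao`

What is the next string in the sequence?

Find the rightmost character of siao below o, bump it to the next letter, and reset everything to its right to s.

siis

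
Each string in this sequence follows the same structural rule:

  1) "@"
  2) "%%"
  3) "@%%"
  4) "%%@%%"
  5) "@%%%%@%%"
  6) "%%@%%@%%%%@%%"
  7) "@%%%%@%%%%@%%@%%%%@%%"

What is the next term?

This is a Fibonacci-style word recurrence s(k) = s(k−2)·s(k−1): e.g. @·%% = @%%.
So term 8 is %%@%%@%%%%@%%·@%%%%@%%%%@%%@%%%%@%%.

%%@%%@%%%%@%%@%%%%@%%%%@%%@%%%%@%%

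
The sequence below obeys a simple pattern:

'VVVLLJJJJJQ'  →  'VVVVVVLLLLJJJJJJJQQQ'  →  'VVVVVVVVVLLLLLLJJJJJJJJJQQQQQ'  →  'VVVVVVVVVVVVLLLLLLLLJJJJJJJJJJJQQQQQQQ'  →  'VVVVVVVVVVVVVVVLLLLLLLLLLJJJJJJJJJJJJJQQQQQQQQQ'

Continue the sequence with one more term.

The n-th term is 3n V's then 2n L's then 2n+3 J's then 2n-1 Q's (n = 1, 2, …).
For the next term, n = 6, so the run lengths are 18, 12, 15, 11.

VVVVVVVVVVVVVVVVVVLLLLLLLLLLLLJJJJJJJJJJJJJJJQQQQQQQQQQQ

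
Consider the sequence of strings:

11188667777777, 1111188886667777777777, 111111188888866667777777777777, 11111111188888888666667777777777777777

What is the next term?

1111111111188888888886666667777777777777777777

Reading off run lengths: 1 runs 3, 5, 7, 9; 8 runs 2, 4, 6, 8; 6 runs 2, 3, 4, 5; 7 runs 7, 10, 13, 16 — each is linear in n, where the shown terms are n = 2, 3, 4, 5.
Setting n = 6 gives 11, 10, 6, 19 characters in each block.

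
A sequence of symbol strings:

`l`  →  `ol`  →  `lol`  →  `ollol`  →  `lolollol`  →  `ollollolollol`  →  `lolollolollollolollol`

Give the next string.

ollollolollollolollolollollolollol

This is a Fibonacci-style word recurrence s(k) = s(k−2)·s(k−1): e.g. l·ol = lol.
The next term joins ollollolollol and lolollolollollolollol.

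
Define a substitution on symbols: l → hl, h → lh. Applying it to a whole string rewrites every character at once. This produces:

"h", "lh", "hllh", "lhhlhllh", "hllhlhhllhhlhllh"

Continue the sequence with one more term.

Applying the rule to each of the 16 symbols of hllhlhhllhhlhllh gives the pieces lh hl hl lh hl lh lh hl hl lh lh hl lh hl hl lh, which concatenate to the answer.

lhhlhllhhllhlhhlhllhlhhllhhlhllh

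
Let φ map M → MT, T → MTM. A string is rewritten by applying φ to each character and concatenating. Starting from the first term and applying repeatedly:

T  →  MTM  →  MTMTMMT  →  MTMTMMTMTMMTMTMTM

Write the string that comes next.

φ(MTMTMMTMTMMTMTMTM) expands symbol-by-symbol to MT MTM MT MTM MT MT MTM MT MTM MT MT MTM MT MTM MT MTM MT; joining the 17 pieces gives the next term.

MTMTMMTMTMMTMTMTMMTMTMMTMTMTMMTMTMMTMTMMT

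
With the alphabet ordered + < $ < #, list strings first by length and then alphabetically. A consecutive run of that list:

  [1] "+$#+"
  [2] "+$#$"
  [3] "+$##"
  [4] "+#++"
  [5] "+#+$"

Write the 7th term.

+#$+

Continuing the enumeration 2 steps past +#+$: +#+$ → +#+# → (answer).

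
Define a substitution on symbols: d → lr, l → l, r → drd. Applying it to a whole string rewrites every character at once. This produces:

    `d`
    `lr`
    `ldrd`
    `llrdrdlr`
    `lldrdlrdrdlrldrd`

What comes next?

lllrdrdlrldrdlrdrdlrldrdllrdrdlr

Applying the rule to each of the 16 symbols of lldrdlrdrdlrldrd gives the pieces l l lr drd lr l drd lr drd lr l drd l lr drd lr, which concatenate to the answer.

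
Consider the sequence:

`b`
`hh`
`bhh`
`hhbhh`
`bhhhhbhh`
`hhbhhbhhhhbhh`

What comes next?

From term 3 onward, concatenate the second-to-last term with the last: b·hh = bhh, hh·bhh = hhbhh, …
Continuing: bhhhhbhh · hhbhhbhhhhbhh gives term 7.

bhhhhbhhhhbhhbhhhhbhh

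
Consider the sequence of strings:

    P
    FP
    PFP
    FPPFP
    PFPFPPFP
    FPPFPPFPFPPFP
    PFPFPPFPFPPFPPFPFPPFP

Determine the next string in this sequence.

FPPFPPFPFPPFPPFPFPPFPFPPFPPFPFPPFP

This is a Fibonacci-style word recurrence s(k) = s(k−2)·s(k−1): e.g. P·FP = PFP.
Continuing: FPPFPPFPFPPFP · PFPFPPFPFPPFPPFPFPPFP gives term 8.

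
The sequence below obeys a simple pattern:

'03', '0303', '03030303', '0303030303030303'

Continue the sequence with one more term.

Every step duplicates the string.
Doubling 0303030303030303:

03030303030303030303030303030303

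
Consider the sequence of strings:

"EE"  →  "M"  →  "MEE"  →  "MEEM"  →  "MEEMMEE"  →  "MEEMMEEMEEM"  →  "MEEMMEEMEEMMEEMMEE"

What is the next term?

MEEMMEEMEEMMEEMMEEMEEMMEEMEEM

This is a Fibonacci-style word recurrence s(k) = s(k−1)·s(k−2): e.g. M·EE = MEE.
Continuing: MEEMMEEMEEMMEEMMEE · MEEMMEEMEEM gives term 8.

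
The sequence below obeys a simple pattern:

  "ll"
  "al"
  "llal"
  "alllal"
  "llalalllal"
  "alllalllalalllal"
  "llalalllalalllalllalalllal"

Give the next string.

This is a Fibonacci-style word recurrence s(k) = s(k−2)·s(k−1): e.g. ll·al = llal.
Continuing: alllalllalalllal · llalalllalalllalllalalllal gives term 8.

alllalllalalllalllalalllalalllalllalalllal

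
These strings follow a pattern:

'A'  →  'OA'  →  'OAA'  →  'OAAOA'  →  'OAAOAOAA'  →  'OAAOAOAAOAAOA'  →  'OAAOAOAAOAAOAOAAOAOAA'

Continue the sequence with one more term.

OAAOAOAAOAAOAOAAOAOAAOAAOAOAAOAAOA

Each term (from the third on) is the previous term followed by the one before it: term 3 = OA·A = OAA.
Continuing: OAAOAOAAOAAOAOAAOAOAA · OAAOAOAAOAAOA gives term 8.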